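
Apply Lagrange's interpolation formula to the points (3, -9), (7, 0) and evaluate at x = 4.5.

Lagrange interpolation formula:
P(x) = Σ yᵢ × Lᵢ(x)
where Lᵢ(x) = Π_{j≠i} (x - xⱼ)/(xᵢ - xⱼ)

L_0(4.5) = (4.5 - 7)/(3 - 7) = 0.625000
L_1(4.5) = (4.5 - 3)/(7 - 3) = 0.375000

P(4.5) = (-9)×L_0(4.5) + 0×L_1(4.5)
P(4.5) = -5.625000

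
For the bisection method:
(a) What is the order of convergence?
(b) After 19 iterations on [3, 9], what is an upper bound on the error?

(a) Bisection has linear (order 1) convergence; the error is halved each step.

(b) Error bound = (b-a)/2^n = (9 - 3)/2^{19}
    = 6/2^{19}

(a) 1 (linear); (b) error ≤ 1.14e-05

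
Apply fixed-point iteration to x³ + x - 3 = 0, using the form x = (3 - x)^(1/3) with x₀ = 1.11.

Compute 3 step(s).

Equation: x³ + x - 3 = 0
Fixed-point form: x = (3 - x)^(1/3)
x₀ = 1.11

x_1 = g(1.110000) = 1.236386
x_2 = g(1.236386) = 1.208188
x_3 = g(1.208188) = 1.214593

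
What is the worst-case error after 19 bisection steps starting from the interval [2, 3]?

Bisection error bound: |error| ≤ (b-a)/2^n
|error| ≤ (3 - 2)/2^19 = 1/2^19
|error| ≤ 0.0000019073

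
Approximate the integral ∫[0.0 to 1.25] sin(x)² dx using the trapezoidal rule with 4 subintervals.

f(x) = sin(x)²
a = 0.0, b = 1.25, n = 4
h = (b - a)/n = 0.312500

Trapezoidal rule: (h/2)[f(x₀) + 2f(x₁) + 2f(x₂) + ... + f(xₙ)]

x_0 = 0.0000, f(x_0) = 0.000000, coefficient = 1
x_1 = 0.3125, f(x_1) = 0.094518, coefficient = 2
x_2 = 0.6250, f(x_2) = 0.342339, coefficient = 2
x_3 = 0.9375, f(x_3) = 0.649767, coefficient = 2
x_4 = 1.2500, f(x_4) = 0.900572, coefficient = 1

I ≈ (0.312500/2) × 3.073820 = 0.480284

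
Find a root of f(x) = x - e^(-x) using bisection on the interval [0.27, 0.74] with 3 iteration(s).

f(x) = x - e^(-x)
Initial interval: [0.27, 0.74]

Iteration 1:
  c_1 = (0.270000 + 0.740000)/2 = 0.505000
  f(c_1) = f(0.505000) = -0.098506
  f(a) × f(c) ≥ 0, new interval: [0.505000, 0.740000]
Iteration 2:
  c_2 = (0.505000 + 0.740000)/2 = 0.622500
  f(c_2) = f(0.622500) = 0.085899
  f(a) × f(c) < 0, new interval: [0.505000, 0.622500]
Iteration 3:
  c_3 = (0.505000 + 0.622500)/2 = 0.563750
  f(c_3) = f(0.563750) = -0.005321
  f(a) × f(c) ≥ 0, new interval: [0.563750, 0.622500]

After 3 iteration(s), the approximation is c_3 = 0.563750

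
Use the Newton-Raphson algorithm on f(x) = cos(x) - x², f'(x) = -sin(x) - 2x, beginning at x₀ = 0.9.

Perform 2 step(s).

f(x) = cos(x) - x²
f'(x) = -sin(x) - 2x
x₀ = 0.9

Newton-Raphson formula: x_{n+1} = x_n - f(x_n)/f'(x_n)

Iteration 1:
  f(0.900000) = -0.188390
  f'(0.900000) = -2.583327
  x_1 = 0.900000 - (-0.188390)/(-2.583327) = 0.827075
Iteration 2:
  f(0.827075) = -0.007021
  f'(0.827075) = -2.390103
  x_2 = 0.827075 - (-0.007021)/(-2.390103) = 0.824137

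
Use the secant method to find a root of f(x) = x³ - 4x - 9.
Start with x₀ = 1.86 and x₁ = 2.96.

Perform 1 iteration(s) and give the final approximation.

f(x) = x³ - 4x - 9
x₀ = 1.86, x₁ = 2.96

Secant formula: x_{n+1} = x_n - f(x_n)(x_n - x_{n-1})/(f(x_n) - f(x_{n-1}))

Iteration 1:
  f(1.860000) = -10.005144
  f(2.960000) = 5.094336
  x_2 = 2.960000 - 5.094336×(2.960000 - 1.860000)/(5.094336 - (-10.005144))
       = 2.588877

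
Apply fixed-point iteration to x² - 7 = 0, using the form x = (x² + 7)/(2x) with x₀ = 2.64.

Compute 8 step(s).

Equation: x² - 7 = 0
Fixed-point form: x = (x² + 7)/(2x)
x₀ = 2.64

x_1 = g(2.640000) = 2.645758
x_2 = g(2.645758) = 2.645751
x_3 = g(2.645751) = 2.645751
x_4 = g(2.645751) = 2.645751
x_5 = g(2.645751) = 2.645751
x_6 = g(2.645751) = 2.645751
x_7 = g(2.645751) = 2.645751
x_8 = g(2.645751) = 2.645751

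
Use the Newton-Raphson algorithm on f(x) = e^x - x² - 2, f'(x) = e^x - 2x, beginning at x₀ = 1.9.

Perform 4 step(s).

f(x) = e^x - x² - 2
f'(x) = e^x - 2x
x₀ = 1.9

Newton-Raphson formula: x_{n+1} = x_n - f(x_n)/f'(x_n)

Iteration 1:
  f(1.900000) = 1.075894
  f'(1.900000) = 2.885894
  x_1 = 1.900000 - 1.075894/2.885894 = 1.527189
Iteration 2:
  f(1.527189) = 0.272906
  f'(1.527189) = 1.550834
  x_2 = 1.527189 - 0.272906/1.550834 = 1.351215
Iteration 3:
  f(1.351215) = 0.036333
  f'(1.351215) = 1.159684
  x_3 = 1.351215 - 0.036333/1.159684 = 1.319885
Iteration 4:
  f(1.319885) = 0.000894
  f'(1.319885) = 1.103221
  x_4 = 1.319885 - 0.000894/1.103221 = 1.319074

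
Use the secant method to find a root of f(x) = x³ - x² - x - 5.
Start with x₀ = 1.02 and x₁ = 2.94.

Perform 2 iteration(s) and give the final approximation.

f(x) = x³ - x² - x - 5
x₀ = 1.02, x₁ = 2.94

Secant formula: x_{n+1} = x_n - f(x_n)(x_n - x_{n-1})/(f(x_n) - f(x_{n-1}))

Iteration 1:
  f(1.020000) = -5.999192
  f(2.940000) = 8.828584
  x_2 = 2.940000 - 8.828584×(2.940000 - 1.020000)/(8.828584 - (-5.999192))
       = 1.796816
Iteration 2:
  f(2.940000) = 8.828584
  f(1.796816) = -4.224259
  x_3 = 1.796816 - (-4.224259)×(1.796816 - 2.940000)/(-4.224259 - 8.828584)
       = 2.166782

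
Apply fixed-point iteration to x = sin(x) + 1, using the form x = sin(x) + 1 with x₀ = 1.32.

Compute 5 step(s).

Equation: x = sin(x) + 1
Fixed-point form: x = sin(x) + 1
x₀ = 1.32

x_1 = g(1.320000) = 1.968715
x_2 = g(1.968715) = 1.921869
x_3 = g(1.921869) = 1.939004
x_4 = g(1.939004) = 1.932974
x_5 = g(1.932974) = 1.935127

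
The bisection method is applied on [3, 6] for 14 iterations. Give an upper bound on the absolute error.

Bisection error bound: |error| ≤ (b-a)/2^n
|error| ≤ (6 - 3)/2^14 = 3/2^14
|error| ≤ 0.0001831055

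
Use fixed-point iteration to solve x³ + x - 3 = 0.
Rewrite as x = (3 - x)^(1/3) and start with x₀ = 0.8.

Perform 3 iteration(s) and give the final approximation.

Equation: x³ + x - 3 = 0
Fixed-point form: x = (3 - x)^(1/3)
x₀ = 0.8

x_1 = g(0.800000) = 1.300591
x_2 = g(1.300591) = 1.193345
x_3 = g(1.193345) = 1.217938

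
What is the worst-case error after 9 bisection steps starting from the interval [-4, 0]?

Bisection error bound: |error| ≤ (b-a)/2^n
|error| ≤ (0 - (-4))/2^9 = 4/2^9
|error| ≤ 0.0078125000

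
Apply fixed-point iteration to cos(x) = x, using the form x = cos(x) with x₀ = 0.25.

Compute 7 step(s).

Equation: cos(x) = x
Fixed-point form: x = cos(x)
x₀ = 0.25

x_1 = g(0.250000) = 0.968912
x_2 = g(0.968912) = 0.566196
x_3 = g(0.566196) = 0.843947
x_4 = g(0.843947) = 0.664518
x_5 = g(0.664518) = 0.787214
x_6 = g(0.787214) = 0.705822
x_7 = g(0.705822) = 0.761079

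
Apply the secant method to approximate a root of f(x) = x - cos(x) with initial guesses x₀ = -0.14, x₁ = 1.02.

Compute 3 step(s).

f(x) = x - cos(x)
x₀ = -0.14, x₁ = 1.02

Secant formula: x_{n+1} = x_n - f(x_n)(x_n - x_{n-1})/(f(x_n) - f(x_{n-1}))

Iteration 1:
  f(-0.140000) = -1.130216
  f(1.020000) = 0.496634
  x_2 = 1.020000 - 0.496634×(1.020000 - (-0.140000))/(0.496634 - (-1.130216))
       = 0.665883
Iteration 2:
  f(1.020000) = 0.496634
  f(0.665883) = -0.120489
  x_3 = 0.665883 - (-0.120489)×(0.665883 - 1.020000)/(-0.120489 - 0.496634)
       = 0.735022
Iteration 3:
  f(0.665883) = -0.120489
  f(0.735022) = -0.006794
  x_4 = 0.735022 - (-0.006794)×(0.735022 - 0.665883)/(-0.006794 - (-0.120489))
       = 0.739154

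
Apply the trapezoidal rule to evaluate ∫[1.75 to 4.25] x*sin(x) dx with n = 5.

f(x) = x*sin(x)
a = 1.75, b = 4.25, n = 5
h = (b - a)/n = 0.500000

Trapezoidal rule: (h/2)[f(x₀) + 2f(x₁) + 2f(x₂) + ... + f(xₙ)]

x_0 = 1.7500, f(x_0) = 1.721975, coefficient = 1
x_1 = 2.2500, f(x_1) = 1.750665, coefficient = 2
x_2 = 2.7500, f(x_2) = 1.049568, coefficient = 2
x_3 = 3.2500, f(x_3) = -0.351634, coefficient = 2
x_4 = 3.7500, f(x_4) = -2.143355, coefficient = 2
x_5 = 4.2500, f(x_5) = -3.803705, coefficient = 1

I ≈ (0.500000/2) × -1.471243 = -0.367811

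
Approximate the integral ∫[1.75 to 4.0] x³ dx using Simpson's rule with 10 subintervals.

f(x) = x³
a = 1.75, b = 4.0, n = 10
h = (b - a)/n = 0.225000

Simpson's rule: (h/3)[f(x₀) + 4f(x₁) + 2f(x₂) + ... + f(xₙ)]

x_0 = 1.7500, f(x_0) = 5.359375, coefficient = 1
x_1 = 1.9750, f(x_1) = 7.703734, coefficient = 4
x_2 = 2.2000, f(x_2) = 10.648000, coefficient = 2
x_3 = 2.4250, f(x_3) = 14.260516, coefficient = 4
x_4 = 2.6500, f(x_4) = 18.609625, coefficient = 2
x_5 = 2.8750, f(x_5) = 23.763672, coefficient = 4
x_6 = 3.1000, f(x_6) = 29.791000, coefficient = 2
x_7 = 3.3250, f(x_7) = 36.759953, coefficient = 4
x_8 = 3.5500, f(x_8) = 44.738875, coefficient = 2
x_9 = 3.7750, f(x_9) = 53.796109, coefficient = 4
x_10 = 4.0000, f(x_10) = 64.000000, coefficient = 1

I ≈ (0.225000/3) × 822.070312 = 61.655273
Exact value: 61.655273
Error: 0.000000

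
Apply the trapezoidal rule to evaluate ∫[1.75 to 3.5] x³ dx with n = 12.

f(x) = x³
a = 1.75, b = 3.5, n = 12
h = (b - a)/n = 0.145833

Trapezoidal rule: (h/2)[f(x₀) + 2f(x₁) + 2f(x₂) + ... + f(xₙ)]

x_0 = 1.7500, f(x_0) = 5.359375, coefficient = 1
x_1 = 1.8958, f(x_1) = 6.813974, coefficient = 2
x_2 = 2.0417, f(x_2) = 8.510489, coefficient = 2
x_3 = 2.1875, f(x_3) = 10.467529, coefficient = 2
x_4 = 2.3333, f(x_4) = 12.703704, coefficient = 2
x_5 = 2.4792, f(x_5) = 15.237621, coefficient = 2
x_6 = 2.6250, f(x_6) = 18.087891, coefficient = 2
x_7 = 2.7708, f(x_7) = 21.273121, coefficient = 2
x_8 = 2.9167, f(x_8) = 24.811921, coefficient = 2
x_9 = 3.0625, f(x_9) = 28.722900, coefficient = 2
x_10 = 3.2083, f(x_10) = 33.024667, coefficient = 2
x_11 = 3.3542, f(x_11) = 37.735831, coefficient = 2
x_12 = 3.5000, f(x_12) = 42.875000, coefficient = 1

I ≈ (0.145833/2) × 483.013672 = 35.219747
Exact value: 35.170898
Error: 0.048848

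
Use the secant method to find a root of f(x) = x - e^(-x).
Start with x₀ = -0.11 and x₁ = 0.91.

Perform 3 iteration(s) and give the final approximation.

f(x) = x - e^(-x)
x₀ = -0.11, x₁ = 0.91

Secant formula: x_{n+1} = x_n - f(x_n)(x_n - x_{n-1})/(f(x_n) - f(x_{n-1}))

Iteration 1:
  f(-0.110000) = -1.226278
  f(0.910000) = 0.507476
  x_2 = 0.910000 - 0.507476×(0.910000 - (-0.110000))/(0.507476 - (-1.226278))
       = 0.611442
Iteration 2:
  f(0.910000) = 0.507476
  f(0.611442) = 0.068875
  x_3 = 0.611442 - 0.068875×(0.611442 - 0.910000)/(0.068875 - 0.507476)
       = 0.564559
Iteration 3:
  f(0.611442) = 0.068875
  f(0.564559) = -0.004052
  x_4 = 0.564559 - (-0.004052)×(0.564559 - 0.611442)/(-0.004052 - 0.068875)
       = 0.567164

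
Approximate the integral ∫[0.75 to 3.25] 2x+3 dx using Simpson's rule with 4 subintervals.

f(x) = 2x+3
a = 0.75, b = 3.25, n = 4
h = (b - a)/n = 0.625000

Simpson's rule: (h/3)[f(x₀) + 4f(x₁) + 2f(x₂) + ... + f(xₙ)]

x_0 = 0.7500, f(x_0) = 4.500000, coefficient = 1
x_1 = 1.3750, f(x_1) = 5.750000, coefficient = 4
x_2 = 2.0000, f(x_2) = 7.000000, coefficient = 2
x_3 = 2.6250, f(x_3) = 8.250000, coefficient = 4
x_4 = 3.2500, f(x_4) = 9.500000, coefficient = 1

I ≈ (0.625000/3) × 84.000000 = 17.500000
Exact value: 17.500000
Error: 0.000000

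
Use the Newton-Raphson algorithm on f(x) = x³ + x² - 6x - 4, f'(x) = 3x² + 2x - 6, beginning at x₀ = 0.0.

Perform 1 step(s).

f(x) = x³ + x² - 6x - 4
f'(x) = 3x² + 2x - 6
x₀ = 0.0

Newton-Raphson formula: x_{n+1} = x_n - f(x_n)/f'(x_n)

Iteration 1:
  f(0.000000) = -4.000000
  f'(0.000000) = -6.000000
  x_1 = 0.000000 - (-4.000000)/(-6.000000) = -0.666667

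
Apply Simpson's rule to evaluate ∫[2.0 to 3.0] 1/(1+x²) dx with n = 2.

f(x) = 1/(1+x²)
a = 2.0, b = 3.0, n = 2
h = (b - a)/n = 0.500000

Simpson's rule: (h/3)[f(x₀) + 4f(x₁) + 2f(x₂) + ... + f(xₙ)]

x_0 = 2.0000, f(x_0) = 0.200000, coefficient = 1
x_1 = 2.5000, f(x_1) = 0.137931, coefficient = 4
x_2 = 3.0000, f(x_2) = 0.100000, coefficient = 1

I ≈ (0.500000/3) × 0.851724 = 0.141954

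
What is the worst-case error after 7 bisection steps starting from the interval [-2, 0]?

Bisection error bound: |error| ≤ (b-a)/2^n
|error| ≤ (0 - (-2))/2^7 = 2/2^7
|error| ≤ 0.0156250000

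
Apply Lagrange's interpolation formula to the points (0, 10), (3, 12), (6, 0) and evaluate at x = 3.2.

Lagrange interpolation formula:
P(x) = Σ yᵢ × Lᵢ(x)
where Lᵢ(x) = Π_{j≠i} (x - xⱼ)/(xᵢ - xⱼ)

L_0(3.2) = (3.2 - 3)/(0 - 3) × (3.2 - 6)/(0 - 6) = -0.031111
L_1(3.2) = (3.2 - 0)/(3 - 0) × (3.2 - 6)/(3 - 6) = 0.995556
L_2(3.2) = (3.2 - 0)/(6 - 0) × (3.2 - 3)/(6 - 3) = 0.035556

P(3.2) = 10×L_0(3.2) + 12×L_1(3.2) + 0×L_2(3.2)
P(3.2) = 11.635556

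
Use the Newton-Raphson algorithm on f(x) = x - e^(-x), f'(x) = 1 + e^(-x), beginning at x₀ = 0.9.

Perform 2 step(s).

f(x) = x - e^(-x)
f'(x) = 1 + e^(-x)
x₀ = 0.9

Newton-Raphson formula: x_{n+1} = x_n - f(x_n)/f'(x_n)

Iteration 1:
  f(0.900000) = 0.493430
  f'(0.900000) = 1.406570
  x_1 = 0.900000 - 0.493430/1.406570 = 0.549196
Iteration 2:
  f(0.549196) = -0.028218
  f'(0.549196) = 1.577414
  x_2 = 0.549196 - (-0.028218)/1.577414 = 0.567085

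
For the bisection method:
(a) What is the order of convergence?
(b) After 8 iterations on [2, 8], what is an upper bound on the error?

(a) Bisection has linear (order 1) convergence; the error is halved each step.

(b) Error bound = (b-a)/2^n = (8 - 2)/2^{8}
    = 6/2^{8}

(a) 1 (linear); (b) error ≤ 2.34e-02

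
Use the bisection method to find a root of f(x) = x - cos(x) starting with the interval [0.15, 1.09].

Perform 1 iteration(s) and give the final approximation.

f(x) = x - cos(x)
Initial interval: [0.15, 1.09]

Iteration 1:
  c_1 = (0.150000 + 1.090000)/2 = 0.620000
  f(c_1) = f(0.620000) = -0.193878
  f(a) × f(c) ≥ 0, new interval: [0.620000, 1.090000]

After 1 iteration(s), the approximation is c_1 = 0.620000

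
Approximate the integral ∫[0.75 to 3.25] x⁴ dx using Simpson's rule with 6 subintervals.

f(x) = x⁴
a = 0.75, b = 3.25, n = 6
h = (b - a)/n = 0.416667

Simpson's rule: (h/3)[f(x₀) + 4f(x₁) + 2f(x₂) + ... + f(xₙ)]

x_0 = 0.7500, f(x_0) = 0.316406, coefficient = 1
x_1 = 1.1667, f(x_1) = 1.852623, coefficient = 4
x_2 = 1.5833, f(x_2) = 6.284770, coefficient = 2
x_3 = 2.0000, f(x_3) = 16.000000, coefficient = 4
x_4 = 2.4167, f(x_4) = 34.108845, coefficient = 2
x_5 = 2.8333, f(x_5) = 64.445216, coefficient = 4
x_6 = 3.2500, f(x_6) = 111.566406, coefficient = 1

I ≈ (0.416667/3) × 521.861400 = 72.480750
Exact value: 72.470703
Error: 0.010047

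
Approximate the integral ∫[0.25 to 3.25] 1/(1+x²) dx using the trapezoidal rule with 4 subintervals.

f(x) = 1/(1+x²)
a = 0.25, b = 3.25, n = 4
h = (b - a)/n = 0.750000

Trapezoidal rule: (h/2)[f(x₀) + 2f(x₁) + 2f(x₂) + ... + f(xₙ)]

x_0 = 0.2500, f(x_0) = 0.941176, coefficient = 1
x_1 = 1.0000, f(x_1) = 0.500000, coefficient = 2
x_2 = 1.7500, f(x_2) = 0.246154, coefficient = 2
x_3 = 2.5000, f(x_3) = 0.137931, coefficient = 2
x_4 = 3.2500, f(x_4) = 0.086486, coefficient = 1

I ≈ (0.750000/2) × 2.795833 = 1.048437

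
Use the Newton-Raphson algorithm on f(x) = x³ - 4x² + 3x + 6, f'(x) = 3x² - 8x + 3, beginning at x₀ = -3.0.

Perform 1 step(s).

f(x) = x³ - 4x² + 3x + 6
f'(x) = 3x² - 8x + 3
x₀ = -3.0

Newton-Raphson formula: x_{n+1} = x_n - f(x_n)/f'(x_n)

Iteration 1:
  f(-3.000000) = -66.000000
  f'(-3.000000) = 54.000000
  x_1 = -3.000000 - (-66.000000)/54.000000 = -1.777778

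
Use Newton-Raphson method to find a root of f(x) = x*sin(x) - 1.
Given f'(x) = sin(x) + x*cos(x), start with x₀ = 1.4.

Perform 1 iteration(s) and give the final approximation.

f(x) = x*sin(x) - 1
f'(x) = sin(x) + x*cos(x)
x₀ = 1.4

Newton-Raphson formula: x_{n+1} = x_n - f(x_n)/f'(x_n)

Iteration 1:
  f(1.400000) = 0.379630
  f'(1.400000) = 1.223404
  x_1 = 1.400000 - 0.379630/1.223404 = 1.089694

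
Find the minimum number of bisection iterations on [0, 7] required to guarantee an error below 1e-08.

We need (b-a)/2^n ≤ 1e-08
(7 - 0)/2^n ≤ 1e-08
7/2^n ≤ 1e-08
2^n ≥ 700000000
n ≥ log₂(700000000) = 29.38
n ≥ 30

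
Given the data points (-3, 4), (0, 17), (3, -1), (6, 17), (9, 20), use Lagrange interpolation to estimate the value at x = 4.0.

Lagrange interpolation formula:
P(x) = Σ yᵢ × Lᵢ(x)
where Lᵢ(x) = Π_{j≠i} (x - xⱼ)/(xᵢ - xⱼ)

L_0(4.0) = (4.0 - 0)/(-3 - 0) × (4.0 - 3)/(-3 - 3) × (4.0 - 6)/(-3 - 6) × (4.0 - 9)/(-3 - 9) = 0.020576
L_1(4.0) = (4.0 - (-3))/(0 - (-3)) × (4.0 - 3)/(0 - 3) × (4.0 - 6)/(0 - 6) × (4.0 - 9)/(0 - 9) = -0.144033
L_2(4.0) = (4.0 - (-3))/(3 - (-3)) × (4.0 - 0)/(3 - 0) × (4.0 - 6)/(3 - 6) × (4.0 - 9)/(3 - 9) = 0.864198
L_3(4.0) = (4.0 - (-3))/(6 - (-3)) × (4.0 - 0)/(6 - 0) × (4.0 - 3)/(6 - 3) × (4.0 - 9)/(6 - 9) = 0.288066
L_4(4.0) = (4.0 - (-3))/(9 - (-3)) × (4.0 - 0)/(9 - 0) × (4.0 - 3)/(9 - 3) × (4.0 - 6)/(9 - 6) = -0.028807

P(4.0) = 4×L_0(4.0) + 17×L_1(4.0) + (-1)×L_2(4.0) + 17×L_3(4.0) + 20×L_4(4.0)
P(4.0) = 1.090535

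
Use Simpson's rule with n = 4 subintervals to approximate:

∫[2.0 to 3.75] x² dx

f(x) = x²
a = 2.0, b = 3.75, n = 4
h = (b - a)/n = 0.437500

Simpson's rule: (h/3)[f(x₀) + 4f(x₁) + 2f(x₂) + ... + f(xₙ)]

x_0 = 2.0000, f(x_0) = 4.000000, coefficient = 1
x_1 = 2.4375, f(x_1) = 5.941406, coefficient = 4
x_2 = 2.8750, f(x_2) = 8.265625, coefficient = 2
x_3 = 3.3125, f(x_3) = 10.972656, coefficient = 4
x_4 = 3.7500, f(x_4) = 14.062500, coefficient = 1

I ≈ (0.437500/3) × 102.250000 = 14.911458
Exact value: 14.911458
Error: 0.000000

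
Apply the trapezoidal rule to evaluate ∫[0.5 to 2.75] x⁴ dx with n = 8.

f(x) = x⁴
a = 0.5, b = 2.75, n = 8
h = (b - a)/n = 0.281250

Trapezoidal rule: (h/2)[f(x₀) + 2f(x₁) + 2f(x₂) + ... + f(xₙ)]

x_0 = 0.5000, f(x_0) = 0.062500, coefficient = 1
x_1 = 0.7812, f(x_1) = 0.372529, coefficient = 2
x_2 = 1.0625, f(x_2) = 1.274429, coefficient = 2
x_3 = 1.3438, f(x_3) = 3.260423, coefficient = 2
x_4 = 1.6250, f(x_4) = 6.972900, coefficient = 2
x_5 = 1.9062, f(x_5) = 13.204423, coefficient = 2
x_6 = 2.1875, f(x_6) = 22.897720, coefficient = 2
x_7 = 2.4688, f(x_7) = 37.145692, coefficient = 2
x_8 = 2.7500, f(x_8) = 57.191406, coefficient = 1

I ≈ (0.281250/2) × 227.510139 = 31.993613
Exact value: 31.449023
Error: 0.544590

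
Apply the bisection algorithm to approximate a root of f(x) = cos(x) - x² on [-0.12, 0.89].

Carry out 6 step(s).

f(x) = cos(x) - x²
Initial interval: [-0.12, 0.89]

Iteration 1:
  c_1 = (-0.120000 + 0.890000)/2 = 0.385000
  f(c_1) = f(0.385000) = 0.778573
  f(a) × f(c) ≥ 0, new interval: [0.385000, 0.890000]
Iteration 2:
  c_2 = (0.385000 + 0.890000)/2 = 0.637500
  f(c_2) = f(0.637500) = 0.397180
  f(a) × f(c) ≥ 0, new interval: [0.637500, 0.890000]
Iteration 3:
  c_3 = (0.637500 + 0.890000)/2 = 0.763750
  f(c_3) = f(0.763750) = 0.138933
  f(a) × f(c) ≥ 0, new interval: [0.763750, 0.890000]
Iteration 4:
  c_4 = (0.763750 + 0.890000)/2 = 0.826875
  f(c_4) = f(0.826875) = -0.006544
  f(a) × f(c) < 0, new interval: [0.763750, 0.826875]
Iteration 5:
  c_5 = (0.763750 + 0.826875)/2 = 0.795312
  f(c_5) = f(0.795312) = 0.067540
  f(a) × f(c) ≥ 0, new interval: [0.795312, 0.826875]
Iteration 6:
  c_6 = (0.795312 + 0.826875)/2 = 0.811094
  f(c_6) = f(0.811094) = 0.030833
  f(a) × f(c) ≥ 0, new interval: [0.811094, 0.826875]

After 6 iteration(s), the approximation is c_6 = 0.811094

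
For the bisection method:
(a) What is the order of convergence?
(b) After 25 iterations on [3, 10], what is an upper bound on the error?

(a) Bisection has linear (order 1) convergence; the error is halved each step.

(b) Error bound = (b-a)/2^n = (10 - 3)/2^{25}
    = 7/2^{25}

(a) 1 (linear); (b) error ≤ 2.09e-07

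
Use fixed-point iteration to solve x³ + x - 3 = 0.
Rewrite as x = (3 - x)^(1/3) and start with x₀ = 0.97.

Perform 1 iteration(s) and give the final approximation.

Equation: x³ + x - 3 = 0
Fixed-point form: x = (3 - x)^(1/3)
x₀ = 0.97

x_1 = g(0.970000) = 1.266189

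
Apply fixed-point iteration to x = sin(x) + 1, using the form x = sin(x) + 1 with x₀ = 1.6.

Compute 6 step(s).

Equation: x = sin(x) + 1
Fixed-point form: x = sin(x) + 1
x₀ = 1.6

x_1 = g(1.600000) = 1.999574
x_2 = g(1.999574) = 1.909475
x_3 = g(1.909475) = 1.943195
x_4 = g(1.943195) = 1.931457
x_5 = g(1.931457) = 1.935664
x_6 = g(1.935664) = 1.934171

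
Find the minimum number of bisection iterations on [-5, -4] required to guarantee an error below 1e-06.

We need (b-a)/2^n ≤ 1e-06
(-4 - (-5))/2^n ≤ 1e-06
1/2^n ≤ 1e-06
2^n ≥ 1000000
n ≥ log₂(1000000) = 19.93
n ≥ 20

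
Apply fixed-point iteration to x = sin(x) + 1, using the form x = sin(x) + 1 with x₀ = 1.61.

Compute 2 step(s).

Equation: x = sin(x) + 1
Fixed-point form: x = sin(x) + 1
x₀ = 1.61

x_1 = g(1.610000) = 1.999232
x_2 = g(1.999232) = 1.909617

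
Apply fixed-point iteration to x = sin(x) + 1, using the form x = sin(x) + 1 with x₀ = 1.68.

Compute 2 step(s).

Equation: x = sin(x) + 1
Fixed-point form: x = sin(x) + 1
x₀ = 1.68

x_1 = g(1.680000) = 1.994043
x_2 = g(1.994043) = 1.911760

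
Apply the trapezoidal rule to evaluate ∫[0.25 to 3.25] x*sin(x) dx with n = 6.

f(x) = x*sin(x)
a = 0.25, b = 3.25, n = 6
h = (b - a)/n = 0.500000

Trapezoidal rule: (h/2)[f(x₀) + 2f(x₁) + 2f(x₂) + ... + f(xₙ)]

x_0 = 0.2500, f(x_0) = 0.061851, coefficient = 1
x_1 = 0.7500, f(x_1) = 0.511229, coefficient = 2
x_2 = 1.2500, f(x_2) = 1.186231, coefficient = 2
x_3 = 1.7500, f(x_3) = 1.721975, coefficient = 2
x_4 = 2.2500, f(x_4) = 1.750665, coefficient = 2
x_5 = 2.7500, f(x_5) = 1.049568, coefficient = 2
x_6 = 3.2500, f(x_6) = -0.351634, coefficient = 1

I ≈ (0.500000/2) × 12.149552 = 3.037388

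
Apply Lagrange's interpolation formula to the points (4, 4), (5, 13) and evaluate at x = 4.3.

Lagrange interpolation formula:
P(x) = Σ yᵢ × Lᵢ(x)
where Lᵢ(x) = Π_{j≠i} (x - xⱼ)/(xᵢ - xⱼ)

L_0(4.3) = (4.3 - 5)/(4 - 5) = 0.700000
L_1(4.3) = (4.3 - 4)/(5 - 4) = 0.300000

P(4.3) = 4×L_0(4.3) + 13×L_1(4.3)
P(4.3) = 6.700000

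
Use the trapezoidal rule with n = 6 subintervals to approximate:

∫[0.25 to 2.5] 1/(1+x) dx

f(x) = 1/(1+x)
a = 0.25, b = 2.5, n = 6
h = (b - a)/n = 0.375000

Trapezoidal rule: (h/2)[f(x₀) + 2f(x₁) + 2f(x₂) + ... + f(xₙ)]

x_0 = 0.2500, f(x_0) = 0.800000, coefficient = 1
x_1 = 0.6250, f(x_1) = 0.615385, coefficient = 2
x_2 = 1.0000, f(x_2) = 0.500000, coefficient = 2
x_3 = 1.3750, f(x_3) = 0.421053, coefficient = 2
x_4 = 1.7500, f(x_4) = 0.363636, coefficient = 2
x_5 = 2.1250, f(x_5) = 0.320000, coefficient = 2
x_6 = 2.5000, f(x_6) = 0.285714, coefficient = 1

I ≈ (0.375000/2) × 5.525862 = 1.036099
Exact value: 1.029619
Error: 0.006480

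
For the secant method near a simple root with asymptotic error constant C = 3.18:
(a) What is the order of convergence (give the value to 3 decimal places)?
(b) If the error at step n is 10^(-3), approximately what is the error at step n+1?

(a) Secant method has superlinear convergence with order φ = (1+√5)/2 ≈ 1.618.
    This means |e_{n+1}| ≈ C|e_n|^1.618.

(b) With |e_n| = 10^(-3) and C = 3.18:
    |e_{n+1}| ≈ 3.18 × (10^(-3))^1.618 = 3.18 × 10^(-4.85)

(a) ≈ 1.618 (golden ratio); (b) |e_{n+1}| ≈ 4.450e-05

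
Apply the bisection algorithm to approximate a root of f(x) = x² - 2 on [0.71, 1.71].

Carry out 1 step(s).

f(x) = x² - 2
Initial interval: [0.71, 1.71]

Iteration 1:
  c_1 = (0.710000 + 1.710000)/2 = 1.210000
  f(c_1) = f(1.210000) = -0.535900
  f(a) × f(c) ≥ 0, new interval: [1.210000, 1.710000]

After 1 iteration(s), the approximation is c_1 = 1.210000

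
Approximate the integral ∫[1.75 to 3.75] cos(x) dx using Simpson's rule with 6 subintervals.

f(x) = cos(x)
a = 1.75, b = 3.75, n = 6
h = (b - a)/n = 0.333333

Simpson's rule: (h/3)[f(x₀) + 4f(x₁) + 2f(x₂) + ... + f(xₙ)]

x_0 = 1.7500, f(x_0) = -0.178246, coefficient = 1
x_1 = 2.0833, f(x_1) = -0.490390, coefficient = 4
x_2 = 2.4167, f(x_2) = -0.748549, coefficient = 2
x_3 = 2.7500, f(x_3) = -0.924302, coefficient = 4
x_4 = 3.0833, f(x_4) = -0.998303, coefficient = 2
x_5 = 3.4167, f(x_5) = -0.962405, coefficient = 4
x_6 = 3.7500, f(x_6) = -0.820559, coefficient = 1

I ≈ (0.333333/3) × -14.000898 = -1.555655
Exact value: -1.555547
Error: 0.000108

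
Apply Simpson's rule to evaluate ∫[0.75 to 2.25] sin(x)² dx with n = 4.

f(x) = sin(x)²
a = 0.75, b = 2.25, n = 4
h = (b - a)/n = 0.375000

Simpson's rule: (h/3)[f(x₀) + 4f(x₁) + 2f(x₂) + ... + f(xₙ)]

x_0 = 0.7500, f(x_0) = 0.464631, coefficient = 1
x_1 = 1.1250, f(x_1) = 0.814087, coefficient = 4
x_2 = 1.5000, f(x_2) = 0.994996, coefficient = 2
x_3 = 1.8750, f(x_3) = 0.910280, coefficient = 4
x_4 = 2.2500, f(x_4) = 0.605398, coefficient = 1

I ≈ (0.375000/3) × 9.957488 = 1.244686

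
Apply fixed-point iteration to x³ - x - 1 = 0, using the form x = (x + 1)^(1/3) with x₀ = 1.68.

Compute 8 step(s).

Equation: x³ - x - 1 = 0
Fixed-point form: x = (x + 1)^(1/3)
x₀ = 1.68

x_1 = g(1.680000) = 1.389030
x_2 = g(1.389030) = 1.336823
x_3 = g(1.336823) = 1.327013
x_4 = g(1.327013) = 1.325154
x_5 = g(1.325154) = 1.324801
x_6 = g(1.324801) = 1.324734
x_7 = g(1.324734) = 1.324721
x_8 = g(1.324721) = 1.324719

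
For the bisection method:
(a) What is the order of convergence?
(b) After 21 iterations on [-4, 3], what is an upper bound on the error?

(a) Bisection has linear (order 1) convergence; the error is halved each step.

(b) Error bound = (b-a)/2^n = (3 - (-4))/2^{21}
    = 7/2^{21}

(a) 1 (linear); (b) error ≤ 3.34e-06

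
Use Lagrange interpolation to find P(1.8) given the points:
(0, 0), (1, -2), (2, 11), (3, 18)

Lagrange interpolation formula:
P(x) = Σ yᵢ × Lᵢ(x)
where Lᵢ(x) = Π_{j≠i} (x - xⱼ)/(xᵢ - xⱼ)

L_0(1.8) = (1.8 - 1)/(0 - 1) × (1.8 - 2)/(0 - 2) × (1.8 - 3)/(0 - 3) = -0.032000
L_1(1.8) = (1.8 - 0)/(1 - 0) × (1.8 - 2)/(1 - 2) × (1.8 - 3)/(1 - 3) = 0.216000
L_2(1.8) = (1.8 - 0)/(2 - 0) × (1.8 - 1)/(2 - 1) × (1.8 - 3)/(2 - 3) = 0.864000
L_3(1.8) = (1.8 - 0)/(3 - 0) × (1.8 - 1)/(3 - 1) × (1.8 - 2)/(3 - 2) = -0.048000

P(1.8) = 0×L_0(1.8) + (-2)×L_1(1.8) + 11×L_2(1.8) + 18×L_3(1.8)
P(1.8) = 8.208000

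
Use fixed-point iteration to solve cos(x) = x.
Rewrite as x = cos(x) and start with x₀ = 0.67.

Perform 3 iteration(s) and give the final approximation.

Equation: cos(x) = x
Fixed-point form: x = cos(x)
x₀ = 0.67

x_1 = g(0.670000) = 0.783822
x_2 = g(0.783822) = 0.708221
x_3 = g(0.708221) = 0.759521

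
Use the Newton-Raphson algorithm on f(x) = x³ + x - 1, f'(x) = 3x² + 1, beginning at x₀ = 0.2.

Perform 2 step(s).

f(x) = x³ + x - 1
f'(x) = 3x² + 1
x₀ = 0.2

Newton-Raphson formula: x_{n+1} = x_n - f(x_n)/f'(x_n)

Iteration 1:
  f(0.200000) = -0.792000
  f'(0.200000) = 1.120000
  x_1 = 0.200000 - (-0.792000)/1.120000 = 0.907143
Iteration 2:
  f(0.907143) = 0.653638
  f'(0.907143) = 3.468724
  x_2 = 0.907143 - 0.653638/3.468724 = 0.718705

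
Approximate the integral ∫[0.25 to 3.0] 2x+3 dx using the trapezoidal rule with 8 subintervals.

f(x) = 2x+3
a = 0.25, b = 3.0, n = 8
h = (b - a)/n = 0.343750

Trapezoidal rule: (h/2)[f(x₀) + 2f(x₁) + 2f(x₂) + ... + f(xₙ)]

x_0 = 0.2500, f(x_0) = 3.500000, coefficient = 1
x_1 = 0.5938, f(x_1) = 4.187500, coefficient = 2
x_2 = 0.9375, f(x_2) = 4.875000, coefficient = 2
x_3 = 1.2812, f(x_3) = 5.562500, coefficient = 2
x_4 = 1.6250, f(x_4) = 6.250000, coefficient = 2
x_5 = 1.9688, f(x_5) = 6.937500, coefficient = 2
x_6 = 2.3125, f(x_6) = 7.625000, coefficient = 2
x_7 = 2.6562, f(x_7) = 8.312500, coefficient = 2
x_8 = 3.0000, f(x_8) = 9.000000, coefficient = 1

I ≈ (0.343750/2) × 100.000000 = 17.187500
Exact value: 17.187500
Error: 0.000000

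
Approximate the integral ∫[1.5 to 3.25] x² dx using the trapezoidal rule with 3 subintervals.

f(x) = x²
a = 1.5, b = 3.25, n = 3
h = (b - a)/n = 0.583333

Trapezoidal rule: (h/2)[f(x₀) + 2f(x₁) + 2f(x₂) + ... + f(xₙ)]

x_0 = 1.5000, f(x_0) = 2.250000, coefficient = 1
x_1 = 2.0833, f(x_1) = 4.340278, coefficient = 2
x_2 = 2.6667, f(x_2) = 7.111111, coefficient = 2
x_3 = 3.2500, f(x_3) = 10.562500, coefficient = 1

I ≈ (0.583333/2) × 35.715278 = 10.416956
Exact value: 10.317708
Error: 0.099248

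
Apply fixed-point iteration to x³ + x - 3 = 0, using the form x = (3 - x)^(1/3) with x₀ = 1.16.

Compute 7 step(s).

Equation: x³ + x - 3 = 0
Fixed-point form: x = (3 - x)^(1/3)
x₀ = 1.16

x_1 = g(1.160000) = 1.225385
x_2 = g(1.225385) = 1.210695
x_3 = g(1.210695) = 1.214026
x_4 = g(1.214026) = 1.213272
x_5 = g(1.213272) = 1.213443
x_6 = g(1.213443) = 1.213405
x_7 = g(1.213405) = 1.213413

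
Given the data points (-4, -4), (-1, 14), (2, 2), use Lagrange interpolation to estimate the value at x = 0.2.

Lagrange interpolation formula:
P(x) = Σ yᵢ × Lᵢ(x)
where Lᵢ(x) = Π_{j≠i} (x - xⱼ)/(xᵢ - xⱼ)

L_0(0.2) = (0.2 - (-1))/(-4 - (-1)) × (0.2 - 2)/(-4 - 2) = -0.120000
L_1(0.2) = (0.2 - (-4))/(-1 - (-4)) × (0.2 - 2)/(-1 - 2) = 0.840000
L_2(0.2) = (0.2 - (-4))/(2 - (-4)) × (0.2 - (-1))/(2 - (-1)) = 0.280000

P(0.2) = (-4)×L_0(0.2) + 14×L_1(0.2) + 2×L_2(0.2)
P(0.2) = 12.800000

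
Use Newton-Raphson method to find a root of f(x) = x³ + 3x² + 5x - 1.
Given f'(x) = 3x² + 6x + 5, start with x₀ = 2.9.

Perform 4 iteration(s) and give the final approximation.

f(x) = x³ + 3x² + 5x - 1
f'(x) = 3x² + 6x + 5
x₀ = 2.9

Newton-Raphson formula: x_{n+1} = x_n - f(x_n)/f'(x_n)

Iteration 1:
  f(2.900000) = 63.119000
  f'(2.900000) = 47.630000
  x_1 = 2.900000 - 63.119000/47.630000 = 1.574806
Iteration 2:
  f(1.574806) = 18.219608
  f'(1.574806) = 21.888875
  x_2 = 1.574806 - 18.219608/21.888875 = 0.742437
Iteration 3:
  f(0.742437) = 4.775068
  f'(0.742437) = 11.108264
  x_3 = 0.742437 - 4.775068/11.108264 = 0.312571
Iteration 4:
  f(0.312571) = 0.886496
  f'(0.312571) = 7.168529
  x_4 = 0.312571 - 0.886496/7.168529 = 0.188906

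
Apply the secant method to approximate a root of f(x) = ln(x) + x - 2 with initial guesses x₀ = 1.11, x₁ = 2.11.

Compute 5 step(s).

f(x) = ln(x) + x - 2
x₀ = 1.11, x₁ = 2.11

Secant formula: x_{n+1} = x_n - f(x_n)(x_n - x_{n-1})/(f(x_n) - f(x_{n-1}))

Iteration 1:
  f(1.110000) = -0.785640
  f(2.110000) = 0.856688
  x_2 = 2.110000 - 0.856688×(2.110000 - 1.110000)/(0.856688 - (-0.785640))
       = 1.588370
Iteration 2:
  f(2.110000) = 0.856688
  f(1.588370) = 0.051078
  x_3 = 1.588370 - 0.051078×(1.588370 - 2.110000)/(0.051078 - 0.856688)
       = 1.555297
Iteration 3:
  f(1.588370) = 0.051078
  f(1.555297) = -0.003037
  x_4 = 1.555297 - (-0.003037)×(1.555297 - 1.588370)/(-0.003037 - 0.051078)
       = 1.557153
Iteration 4:
  f(1.555297) = -0.003037
  f(1.557153) = 0.000012
  x_5 = 1.557153 - 0.000012×(1.557153 - 1.555297)/(0.000012 - (-0.003037))
       = 1.557146
Iteration 5:
  f(1.557153) = 0.000012
  f(1.557146) = 0.000000
  x_6 = 1.557146 - 0.000000×(1.557146 - 1.557153)/(0.000000 - 0.000012)
       = 1.557146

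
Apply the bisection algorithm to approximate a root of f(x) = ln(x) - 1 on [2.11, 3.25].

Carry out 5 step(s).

f(x) = ln(x) - 1
Initial interval: [2.11, 3.25]

Iteration 1:
  c_1 = (2.110000 + 3.250000)/2 = 2.680000
  f(c_1) = f(2.680000) = -0.014183
  f(a) × f(c) ≥ 0, new interval: [2.680000, 3.250000]
Iteration 2:
  c_2 = (2.680000 + 3.250000)/2 = 2.965000
  f(c_2) = f(2.965000) = 0.086877
  f(a) × f(c) < 0, new interval: [2.680000, 2.965000]
Iteration 3:
  c_3 = (2.680000 + 2.965000)/2 = 2.822500
  f(c_3) = f(2.822500) = 0.037623
  f(a) × f(c) < 0, new interval: [2.680000, 2.822500]
Iteration 4:
  c_4 = (2.680000 + 2.822500)/2 = 2.751250
  f(c_4) = f(2.751250) = 0.012055
  f(a) × f(c) < 0, new interval: [2.680000, 2.751250]
Iteration 5:
  c_5 = (2.680000 + 2.751250)/2 = 2.715625
  f(c_5) = f(2.715625) = -0.000978
  f(a) × f(c) ≥ 0, new interval: [2.715625, 2.751250]

After 5 iteration(s), the approximation is c_5 = 2.715625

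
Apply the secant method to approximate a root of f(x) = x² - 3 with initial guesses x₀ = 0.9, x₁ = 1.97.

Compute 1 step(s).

f(x) = x² - 3
x₀ = 0.9, x₁ = 1.97

Secant formula: x_{n+1} = x_n - f(x_n)(x_n - x_{n-1})/(f(x_n) - f(x_{n-1}))

Iteration 1:
  f(0.900000) = -2.190000
  f(1.970000) = 0.880900
  x_2 = 1.970000 - 0.880900×(1.970000 - 0.900000)/(0.880900 - (-2.190000))
       = 1.663066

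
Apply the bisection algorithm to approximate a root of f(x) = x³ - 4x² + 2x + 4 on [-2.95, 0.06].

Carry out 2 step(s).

f(x) = x³ - 4x² + 2x + 4
Initial interval: [-2.95, 0.06]

Iteration 1:
  c_1 = (-2.950000 + 0.060000)/2 = -1.445000
  f(c_1) = f(-1.445000) = -10.259296
  f(a) × f(c) ≥ 0, new interval: [-1.445000, 0.060000]
Iteration 2:
  c_2 = (-1.445000 + 0.060000)/2 = -0.692500
  f(c_2) = f(-0.692500) = 0.364682
  f(a) × f(c) < 0, new interval: [-1.445000, -0.692500]

After 2 iteration(s), the approximation is c_2 = -0.692500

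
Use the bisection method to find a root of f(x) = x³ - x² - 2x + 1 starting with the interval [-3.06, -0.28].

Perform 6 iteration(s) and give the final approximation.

f(x) = x³ - x² - 2x + 1
Initial interval: [-3.06, -0.28]

Iteration 1:
  c_1 = (-3.060000 + (-0.280000))/2 = -1.670000
  f(c_1) = f(-1.670000) = -3.106363
  f(a) × f(c) ≥ 0, new interval: [-1.670000, -0.280000]
Iteration 2:
  c_2 = (-1.670000 + (-0.280000))/2 = -0.975000
  f(c_2) = f(-0.975000) = 1.072516
  f(a) × f(c) < 0, new interval: [-1.670000, -0.975000]
Iteration 3:
  c_3 = (-1.670000 + (-0.975000))/2 = -1.322500
  f(c_3) = f(-1.322500) = -0.417067
  f(a) × f(c) ≥ 0, new interval: [-1.322500, -0.975000]
Iteration 4:
  c_4 = (-1.322500 + (-0.975000))/2 = -1.148750
  f(c_4) = f(-1.148750) = 0.461952
  f(a) × f(c) < 0, new interval: [-1.322500, -1.148750]
Iteration 5:
  c_5 = (-1.322500 + (-1.148750))/2 = -1.235625
  f(c_5) = f(-1.235625) = 0.057967
  f(a) × f(c) < 0, new interval: [-1.322500, -1.235625]
Iteration 6:
  c_6 = (-1.322500 + (-1.235625))/2 = -1.279062
  f(c_6) = f(-1.279062) = -0.170423
  f(a) × f(c) ≥ 0, new interval: [-1.279062, -1.235625]

After 6 iteration(s), the approximation is c_6 = -1.279062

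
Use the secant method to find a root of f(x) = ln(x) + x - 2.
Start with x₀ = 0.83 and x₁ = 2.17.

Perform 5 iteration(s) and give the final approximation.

f(x) = ln(x) + x - 2
x₀ = 0.83, x₁ = 2.17

Secant formula: x_{n+1} = x_n - f(x_n)(x_n - x_{n-1})/(f(x_n) - f(x_{n-1}))

Iteration 1:
  f(0.830000) = -1.356330
  f(2.170000) = 0.944727
  x_2 = 2.170000 - 0.944727×(2.170000 - 0.830000)/(0.944727 - (-1.356330))
       = 1.619847
Iteration 2:
  f(2.170000) = 0.944727
  f(1.619847) = 0.102178
  x_3 = 1.619847 - 0.102178×(1.619847 - 2.170000)/(0.102178 - 0.944727)
       = 1.553128
Iteration 3:
  f(1.619847) = 0.102178
  f(1.553128) = -0.006601
  x_4 = 1.553128 - (-0.006601)×(1.553128 - 1.619847)/(-0.006601 - 0.102178)
       = 1.557177
Iteration 4:
  f(1.553128) = -0.006601
  f(1.557177) = 0.000051
  x_5 = 1.557177 - 0.000051×(1.557177 - 1.553128)/(0.000051 - (-0.006601))
       = 1.557146
Iteration 5:
  f(1.557177) = 0.000051
  f(1.557146) = 0.000000
  x_6 = 1.557146 - 0.000000×(1.557146 - 1.557177)/(0.000000 - 0.000051)
       = 1.557146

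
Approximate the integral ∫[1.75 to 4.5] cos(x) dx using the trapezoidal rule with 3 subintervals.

f(x) = cos(x)
a = 1.75, b = 4.5, n = 3
h = (b - a)/n = 0.916667

Trapezoidal rule: (h/2)[f(x₀) + 2f(x₁) + 2f(x₂) + ... + f(xₙ)]

x_0 = 1.7500, f(x_0) = -0.178246, coefficient = 1
x_1 = 2.6667, f(x_1) = -0.889327, coefficient = 2
x_2 = 3.5833, f(x_2) = -0.904009, coefficient = 2
x_3 = 4.5000, f(x_3) = -0.210796, coefficient = 1

I ≈ (0.916667/2) × -3.975713 = -1.822202
Exact value: -1.961516
Error: 0.139314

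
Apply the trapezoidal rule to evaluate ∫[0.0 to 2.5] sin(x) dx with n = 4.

f(x) = sin(x)
a = 0.0, b = 2.5, n = 4
h = (b - a)/n = 0.625000

Trapezoidal rule: (h/2)[f(x₀) + 2f(x₁) + 2f(x₂) + ... + f(xₙ)]

x_0 = 0.0000, f(x_0) = 0.000000, coefficient = 1
x_1 = 0.6250, f(x_1) = 0.585097, coefficient = 2
x_2 = 1.2500, f(x_2) = 0.948985, coefficient = 2
x_3 = 1.8750, f(x_3) = 0.954086, coefficient = 2
x_4 = 2.5000, f(x_4) = 0.598472, coefficient = 1

I ≈ (0.625000/2) × 5.574807 = 1.742127
Exact value: 1.801144
Error: 0.059016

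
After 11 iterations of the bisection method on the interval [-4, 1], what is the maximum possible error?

Bisection error bound: |error| ≤ (b-a)/2^n
|error| ≤ (1 - (-4))/2^11 = 5/2^11
|error| ≤ 0.0024414062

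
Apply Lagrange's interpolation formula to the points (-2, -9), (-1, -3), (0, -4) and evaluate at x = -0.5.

Lagrange interpolation formula:
P(x) = Σ yᵢ × Lᵢ(x)
where Lᵢ(x) = Π_{j≠i} (x - xⱼ)/(xᵢ - xⱼ)

L_0(-0.5) = (-0.5 - (-1))/(-2 - (-1)) × (-0.5 - 0)/(-2 - 0) = -0.125000
L_1(-0.5) = (-0.5 - (-2))/(-1 - (-2)) × (-0.5 - 0)/(-1 - 0) = 0.750000
L_2(-0.5) = (-0.5 - (-2))/(0 - (-2)) × (-0.5 - (-1))/(0 - (-1)) = 0.375000

P(-0.5) = (-9)×L_0(-0.5) + (-3)×L_1(-0.5) + (-4)×L_2(-0.5)
P(-0.5) = -2.625000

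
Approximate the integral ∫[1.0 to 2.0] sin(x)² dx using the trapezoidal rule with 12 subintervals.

f(x) = sin(x)²
a = 1.0, b = 2.0, n = 12
h = (b - a)/n = 0.083333

Trapezoidal rule: (h/2)[f(x₀) + 2f(x₁) + 2f(x₂) + ... + f(xₙ)]

x_0 = 1.0000, f(x_0) = 0.708073, coefficient = 1
x_1 = 1.0833, f(x_1) = 0.780615, coefficient = 2
x_2 = 1.1667, f(x_2) = 0.845379, coefficient = 2
x_3 = 1.2500, f(x_3) = 0.900572, coefficient = 2
x_4 = 1.3333, f(x_4) = 0.944663, coefficient = 2
x_5 = 1.4167, f(x_5) = 0.976432, coefficient = 2
x_6 = 1.5000, f(x_6) = 0.994996, coefficient = 2
x_7 = 1.5833, f(x_7) = 0.999843, coefficient = 2
x_8 = 1.6667, f(x_8) = 0.990837, coefficient = 2
x_9 = 1.7500, f(x_9) = 0.968228, coefficient = 2
x_10 = 1.8333, f(x_10) = 0.932643, coefficient = 2
x_11 = 1.9167, f(x_11) = 0.885068, coefficient = 2
x_12 = 2.0000, f(x_12) = 0.826822, coefficient = 1

I ≈ (0.083333/2) × 21.973449 = 0.915560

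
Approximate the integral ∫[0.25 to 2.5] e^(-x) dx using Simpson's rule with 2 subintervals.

f(x) = e^(-x)
a = 0.25, b = 2.5, n = 2
h = (b - a)/n = 1.125000

Simpson's rule: (h/3)[f(x₀) + 4f(x₁) + 2f(x₂) + ... + f(xₙ)]

x_0 = 0.2500, f(x_0) = 0.778801, coefficient = 1
x_1 = 1.3750, f(x_1) = 0.252840, coefficient = 4
x_2 = 2.5000, f(x_2) = 0.082085, coefficient = 1

I ≈ (1.125000/3) × 1.872244 = 0.702092
Exact value: 0.696716
Error: 0.005376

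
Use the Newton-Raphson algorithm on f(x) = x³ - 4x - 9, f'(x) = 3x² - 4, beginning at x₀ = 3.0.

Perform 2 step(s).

f(x) = x³ - 4x - 9
f'(x) = 3x² - 4
x₀ = 3.0

Newton-Raphson formula: x_{n+1} = x_n - f(x_n)/f'(x_n)

Iteration 1:
  f(3.000000) = 6.000000
  f'(3.000000) = 23.000000
  x_1 = 3.000000 - 6.000000/23.000000 = 2.739130
Iteration 2:
  f(2.739130) = 0.594723
  f'(2.739130) = 18.508507
  x_2 = 2.739130 - 0.594723/18.508507 = 2.706998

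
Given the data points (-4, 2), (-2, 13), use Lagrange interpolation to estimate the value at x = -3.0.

Lagrange interpolation formula:
P(x) = Σ yᵢ × Lᵢ(x)
where Lᵢ(x) = Π_{j≠i} (x - xⱼ)/(xᵢ - xⱼ)

L_0(-3.0) = (-3.0 - (-2))/(-4 - (-2)) = 0.500000
L_1(-3.0) = (-3.0 - (-4))/(-2 - (-4)) = 0.500000

P(-3.0) = 2×L_0(-3.0) + 13×L_1(-3.0)
P(-3.0) = 7.500000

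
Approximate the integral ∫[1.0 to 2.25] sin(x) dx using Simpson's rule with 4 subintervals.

f(x) = sin(x)
a = 1.0, b = 2.25, n = 4
h = (b - a)/n = 0.312500

Simpson's rule: (h/3)[f(x₀) + 4f(x₁) + 2f(x₂) + ... + f(xₙ)]

x_0 = 1.0000, f(x_0) = 0.841471, coefficient = 1
x_1 = 1.3125, f(x_1) = 0.966827, coefficient = 4
x_2 = 1.6250, f(x_2) = 0.998531, coefficient = 2
x_3 = 1.9375, f(x_3) = 0.933514, coefficient = 4
x_4 = 2.2500, f(x_4) = 0.778073, coefficient = 1

I ≈ (0.312500/3) × 11.217970 = 1.168539
Exact value: 1.168476
Error: 0.000063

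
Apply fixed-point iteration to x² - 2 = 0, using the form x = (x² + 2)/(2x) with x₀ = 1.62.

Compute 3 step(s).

Equation: x² - 2 = 0
Fixed-point form: x = (x² + 2)/(2x)
x₀ = 1.62

x_1 = g(1.620000) = 1.427284
x_2 = g(1.427284) = 1.414273
x_3 = g(1.414273) = 1.414214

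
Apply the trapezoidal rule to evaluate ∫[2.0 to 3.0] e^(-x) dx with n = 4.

f(x) = e^(-x)
a = 2.0, b = 3.0, n = 4
h = (b - a)/n = 0.250000

Trapezoidal rule: (h/2)[f(x₀) + 2f(x₁) + 2f(x₂) + ... + f(xₙ)]

x_0 = 2.0000, f(x_0) = 0.135335, coefficient = 1
x_1 = 2.2500, f(x_1) = 0.105399, coefficient = 2
x_2 = 2.5000, f(x_2) = 0.082085, coefficient = 2
x_3 = 2.7500, f(x_3) = 0.063928, coefficient = 2
x_4 = 3.0000, f(x_4) = 0.049787, coefficient = 1

I ≈ (0.250000/2) × 0.687947 = 0.085993
Exact value: 0.085548
Error: 0.000445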